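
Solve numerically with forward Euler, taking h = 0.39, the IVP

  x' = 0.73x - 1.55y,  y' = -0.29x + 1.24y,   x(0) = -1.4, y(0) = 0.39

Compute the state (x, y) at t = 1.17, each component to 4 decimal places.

Euler on (x,y): x_{n+1} = x_n + h·x', y_{n+1} = y_n + h·y'.
0.000000: (-1.400000, 0.390000); f=(-1.626500, 0.889600) → (-2.034335, 0.736944)
0.390000: (-2.034335, 0.736944); f=(-2.627328, 1.503768) → (-3.058993, 1.323413)
0.780000: (-3.058993, 1.323413); f=(-4.284356, 2.528141) → (-4.729891, 2.309388)
(x(1.17), y(1.17)) ≈ (-4.7299, 2.3094)

-4.7299, 2.3094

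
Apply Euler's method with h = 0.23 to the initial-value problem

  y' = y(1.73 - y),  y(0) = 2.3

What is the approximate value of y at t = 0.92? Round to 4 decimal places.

Euler: y_{n+1} = y_n + h·f(t_n, y_n).
t=0.000000, y=2.300000: f=-1.311000 → y ← 2.300000 + 0.23·(-1.311000) = 1.998470
t=0.230000, y=1.998470: f=-0.536529 → y ← 1.998470 + 0.23·(-0.536529) = 1.875068
t=0.460000, y=1.875068: f=-0.272013 → y ← 1.875068 + 0.23·(-0.272013) = 1.812505
t=0.690000, y=1.812505: f=-0.149541 → y ← 1.812505 + 0.23·(-0.149541) = 1.778111
y(0.92) ≈ 1.7781

1.7781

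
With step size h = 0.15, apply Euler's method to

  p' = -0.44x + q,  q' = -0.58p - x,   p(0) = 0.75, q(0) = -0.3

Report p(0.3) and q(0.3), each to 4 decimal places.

0.6403, -0.4491

Euler on (p,q): p_{n+1} = p_n + h·p', q_{n+1} = q_n + h·q'.
0.000000: (0.750000, -0.300000); f=(-0.300000, -0.435000) → (0.705000, -0.365250)
0.150000: (0.705000, -0.365250); f=(-0.431250, -0.558900) → (0.640312, -0.449085)
(p(0.3), q(0.3)) ≈ (0.6403, -0.4491)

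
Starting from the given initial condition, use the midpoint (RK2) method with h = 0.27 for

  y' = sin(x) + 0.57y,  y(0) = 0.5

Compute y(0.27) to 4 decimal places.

0.6192

Midpoint: k1 = f(x_n, y_n); k2 = f(x_n + h/2, y_n + (h/2)·k1); y_{n+1} = y_n + h·k2.
x=0.000000, y=0.500000:
  k1 = f(0.000000, 0.500000) = 0.285000
  k2 = f(0.135000, 0.538475) = 0.441521
  y ← 0.500000 + 0.27·0.441521 = 0.619211
y(0.27) ≈ 0.6192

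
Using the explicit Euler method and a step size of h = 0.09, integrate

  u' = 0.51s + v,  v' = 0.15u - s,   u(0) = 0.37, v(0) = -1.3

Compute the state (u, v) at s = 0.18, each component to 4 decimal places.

0.1406, -1.2997

Euler on (u,v): u_{n+1} = u_n + h·u', v_{n+1} = v_n + h·v'.
0.000000: (0.370000, -1.300000); f=(-1.300000, 0.055500) → (0.253000, -1.295005)
0.090000: (0.253000, -1.295005); f=(-1.249105, -0.052050) → (0.140581, -1.299689)
(u(0.18), v(0.18)) ≈ (0.1406, -1.2997)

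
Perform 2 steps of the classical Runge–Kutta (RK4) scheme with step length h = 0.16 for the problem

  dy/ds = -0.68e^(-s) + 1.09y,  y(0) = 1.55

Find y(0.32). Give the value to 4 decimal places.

1.9720

RK4: k1 = f(s_n, y_n); k2 = f(s_n + h/2, y_n + (h/2)·k1); k3 = f(s_n + h/2, y_n + (h/2)·k2); k4 = f(s_n + h, y_n + h·k3); y_{n+1} = y_n + (h/6)·(k1 + 2k2 + 2k3 + k4).
s=0.000000, y=1.550000:
  k1 = f(0.000000, 1.550000) = 1.009500
  k2 = f(0.080000, 1.630760) = 1.149809
  k3 = f(0.080000, 1.641985) = 1.162044
  k4 = f(0.160000, 1.735927) = 1.312703
  y ← 1.550000 + (0.16/6)·(k1 + 2k2 + 2k3 + k4) = 1.735224
s=0.160000, y=1.735224:
  k1 = f(0.160000, 1.735224) = 1.311937
  k2 = f(0.240000, 1.840179) = 1.470888
  k3 = f(0.240000, 1.852895) = 1.484749
  k4 = f(0.320000, 1.972784) = 1.656553
  y ← 1.735224 + (0.16/6)·(k1 + 2k2 + 2k3 + k4) = 1.972018
y(0.32) ≈ 1.9720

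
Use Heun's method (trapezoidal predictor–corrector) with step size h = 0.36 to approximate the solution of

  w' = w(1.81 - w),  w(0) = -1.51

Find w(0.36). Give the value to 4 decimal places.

-5.4701

Heun: k1 = f(t_n, w_n); k2 = f(t_n + h, w_n + h·k1); w_{n+1} = w_n + (h/2)·(k1 + k2).
t=0.000000, w=-1.510000:
  k1 = f(0.000000, -1.510000) = -5.013200
  k2 = f(0.360000, -3.314752) = -16.987282
  w ← -1.510000 + (0.36/2)·(-5.013200 + (-16.987282)) = -5.470087
w(0.36) ≈ -5.4701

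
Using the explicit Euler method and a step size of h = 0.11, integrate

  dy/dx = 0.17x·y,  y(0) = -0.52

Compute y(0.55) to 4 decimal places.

Euler: y_{n+1} = y_n + h·f(x_n, y_n).
x=0.000000, y=-0.520000: f=0.000000 → y ← -0.520000 + 0.11·0.000000 = -0.520000
x=0.110000, y=-0.520000: f=-0.009724 → y ← -0.520000 + 0.11·(-0.009724) = -0.521070
x=0.220000, y=-0.521070: f=-0.019488 → y ← -0.521070 + 0.11·(-0.019488) = -0.523213
x=0.330000, y=-0.523213: f=-0.029352 → y ← -0.523213 + 0.11·(-0.029352) = -0.526442
x=0.440000, y=-0.526442: f=-0.039378 → y ← -0.526442 + 0.11·(-0.039378) = -0.530774
y(0.55) ≈ -0.5308

-0.5308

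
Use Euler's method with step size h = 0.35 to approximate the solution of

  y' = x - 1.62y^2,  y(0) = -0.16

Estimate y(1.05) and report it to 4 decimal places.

0.1730

Euler: y_{n+1} = y_n + h·f(x_n, y_n).
x=0.000000, y=-0.160000: f=-0.041472 → y ← -0.160000 + 0.35·(-0.041472) = -0.174515
x=0.350000, y=-0.174515: f=0.300662 → y ← -0.174515 + 0.35·0.300662 = -0.069283
x=0.700000, y=-0.069283: f=0.692224 → y ← -0.069283 + 0.35·0.692224 = 0.172995
y(1.05) ≈ 0.1730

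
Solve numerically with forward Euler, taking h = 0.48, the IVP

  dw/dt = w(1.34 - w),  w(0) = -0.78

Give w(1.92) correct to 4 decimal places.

Euler: w_{n+1} = w_n + h·f(t_n, w_n).
t=0.000000, w=-0.780000: f=-1.653600 → w ← -0.780000 + 0.48·(-1.653600) = -1.573728
t=0.480000, w=-1.573728: f=-4.585415 → w ← -1.573728 + 0.48·(-4.585415) = -3.774727
t=0.960000, w=-3.774727: f=-19.306701 → w ← -3.774727 + 0.48·(-19.306701) = -13.041944
t=1.440000, w=-13.041944: f=-187.568508 → w ← -13.041944 + 0.48·(-187.568508) = -103.074828
w(1.92) ≈ -103.0748

-103.0748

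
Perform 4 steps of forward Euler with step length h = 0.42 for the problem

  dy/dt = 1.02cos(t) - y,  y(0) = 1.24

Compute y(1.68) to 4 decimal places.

0.6524

Euler: y_{n+1} = y_n + h·f(t_n, y_n).
t=0.000000, y=1.240000: f=-0.220000 → y ← 1.240000 + 0.42·(-0.220000) = 1.147600
t=0.420000, y=1.147600: f=-0.216249 → y ← 1.147600 + 0.42·(-0.216249) = 1.056775
t=0.840000, y=1.056775: f=-0.375963 → y ← 1.056775 + 0.42·(-0.375963) = 0.898871
t=1.260000, y=0.898871: f=-0.586938 → y ← 0.898871 + 0.42·(-0.586938) = 0.652357
y(1.68) ≈ 0.6524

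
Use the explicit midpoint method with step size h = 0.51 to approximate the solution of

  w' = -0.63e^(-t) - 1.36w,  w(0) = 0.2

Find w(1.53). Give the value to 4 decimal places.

-0.1032

Midpoint: k1 = f(t_n, w_n); k2 = f(t_n + h/2, w_n + (h/2)·k1); w_{n+1} = w_n + h·k2.
t=0.000000, w=0.200000:
  k1 = f(0.000000, 0.200000) = -0.902000
  k2 = f(0.255000, -0.030010) = -0.447384
  w ← 0.200000 + 0.51·(-0.447384) = -0.028166
t=0.510000, w=-0.028166:
  k1 = f(0.510000, -0.028166) = -0.340007
  k2 = f(0.765000, -0.114867) = -0.136941
  w ← -0.028166 + 0.51·(-0.136941) = -0.098005
t=1.020000, w=-0.098005:
  k1 = f(1.020000, -0.098005) = -0.093887
  k2 = f(1.275000, -0.121947) = -0.010194
  w ← -0.098005 + 0.51·(-0.010194) = -0.103204
w(1.53) ≈ -0.1032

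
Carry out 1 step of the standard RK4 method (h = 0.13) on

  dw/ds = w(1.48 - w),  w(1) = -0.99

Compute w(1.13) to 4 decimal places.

-1.3984

RK4: k1 = f(s_n, w_n); k2 = f(s_n + h/2, w_n + (h/2)·k1); k3 = f(s_n + h/2, w_n + (h/2)·k2); k4 = f(s_n + h, w_n + h·k3); w_{n+1} = w_n + (h/6)·(k1 + 2k2 + 2k3 + k4).
s=1.000000, w=-0.990000:
  k1 = f(1.000000, -0.990000) = -2.445300
  k2 = f(1.065000, -1.148945) = -3.020511
  k3 = f(1.065000, -1.186333) = -3.163160
  k4 = f(1.130000, -1.401211) = -4.037184
  w ← -0.990000 + (0.13/6)·(k1 + 2k2 + 2k3 + k4) = -1.398413
w(1.13) ≈ -1.3984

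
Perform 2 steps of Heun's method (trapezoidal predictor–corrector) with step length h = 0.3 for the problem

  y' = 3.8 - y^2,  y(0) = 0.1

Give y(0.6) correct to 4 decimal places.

Heun: k1 = f(t_n, y_n); k2 = f(t_n + h, y_n + h·k1); y_{n+1} = y_n + (h/2)·(k1 + k2).
t=0.000000, y=0.100000:
  k1 = f(0.000000, 0.100000) = 3.790000
  k2 = f(0.300000, 1.237000) = 2.269831
  y ← 0.100000 + (0.3/2)·(3.790000 + 2.269831) = 1.008975
t=0.300000, y=1.008975:
  k1 = f(0.300000, 1.008975) = 2.781970
  k2 = f(0.600000, 1.843566) = 0.401266
  y ← 1.008975 + (0.3/2)·(2.781970 + 0.401266) = 1.486460
y(0.6) ≈ 1.4865

1.4865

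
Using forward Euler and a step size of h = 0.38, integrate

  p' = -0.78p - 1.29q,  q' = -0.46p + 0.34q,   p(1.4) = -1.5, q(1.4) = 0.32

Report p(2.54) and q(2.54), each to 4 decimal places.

Euler on (p,q): p_{n+1} = p_n + h·p', q_{n+1} = q_n + h·q'.
1.400000: (-1.500000, 0.320000); f=(0.757200, 0.798800) → (-1.212264, 0.623544)
1.780000: (-1.212264, 0.623544); f=(0.141194, 0.769646) → (-1.158610, 0.916010)
2.160000: (-1.158610, 0.916010); f=(-0.277936, 0.844404) → (-1.264226, 1.236883)
(p(2.54), q(2.54)) ≈ (-1.2642, 1.2369)

-1.2642, 1.2369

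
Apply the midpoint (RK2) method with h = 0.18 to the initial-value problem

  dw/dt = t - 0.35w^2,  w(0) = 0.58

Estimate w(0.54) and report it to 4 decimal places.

0.6595

Midpoint: k1 = f(t_n, w_n); k2 = f(t_n + h/2, w_n + (h/2)·k1); w_{n+1} = w_n + h·k2.
t=0.000000, w=0.580000:
  k1 = f(0.000000, 0.580000) = -0.117740
  k2 = f(0.090000, 0.569403) = -0.023477
  w ← 0.580000 + 0.18·(-0.023477) = 0.575774
t=0.180000, w=0.575774:
  k1 = f(0.180000, 0.575774) = 0.063969
  k2 = f(0.270000, 0.581531) = 0.151637
  w ← 0.575774 + 0.18·0.151637 = 0.603069
t=0.360000, w=0.603069:
  k1 = f(0.360000, 0.603069) = 0.232708
  k2 = f(0.450000, 0.624013) = 0.313713
  w ← 0.603069 + 0.18·0.313713 = 0.659537
w(0.54) ≈ 0.6595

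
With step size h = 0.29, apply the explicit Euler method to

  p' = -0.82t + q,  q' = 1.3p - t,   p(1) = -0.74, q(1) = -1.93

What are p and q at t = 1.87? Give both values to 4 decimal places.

Euler on (p,q): p_{n+1} = p_n + h·p', q_{n+1} = q_n + h·q'.
1.000000: (-0.740000, -1.930000); f=(-2.750000, -1.962000) → (-1.537500, -2.498980)
1.290000: (-1.537500, -2.498980); f=(-3.556780, -3.288750) → (-2.568966, -3.452717)
1.580000: (-2.568966, -3.452717); f=(-4.748317, -4.919656) → (-3.945978, -4.879418)
(p(1.87), q(1.87)) ≈ (-3.9460, -4.8794)

-3.9460, -4.8794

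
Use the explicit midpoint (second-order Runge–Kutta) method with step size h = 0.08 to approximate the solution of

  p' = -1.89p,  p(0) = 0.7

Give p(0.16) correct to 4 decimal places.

Midpoint: k1 = f(t_n, p_n); k2 = f(t_n + h/2, p_n + (h/2)·k1); p_{n+1} = p_n + h·k2.
t=0.000000, p=0.700000:
  k1 = f(0.000000, 0.700000) = -1.323000
  k2 = f(0.040000, 0.647080) = -1.222981
  p ← 0.700000 + 0.08·(-1.222981) = 0.602162
t=0.080000, p=0.602162:
  k1 = f(0.080000, 0.602162) = -1.138085
  k2 = f(0.120000, 0.556638) = -1.052046
  p ← 0.602162 + 0.08·(-1.052046) = 0.517998
p(0.16) ≈ 0.5180

0.5180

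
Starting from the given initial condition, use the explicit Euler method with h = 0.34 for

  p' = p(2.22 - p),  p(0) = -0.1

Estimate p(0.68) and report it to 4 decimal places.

Euler: p_{n+1} = p_n + h·f(x_n, p_n).
x=0.000000, p=-0.100000: f=-0.232000 → p ← -0.100000 + 0.34·(-0.232000) = -0.178880
x=0.340000, p=-0.178880: f=-0.429112 → p ← -0.178880 + 0.34·(-0.429112) = -0.324778
p(0.68) ≈ -0.3248

-0.3248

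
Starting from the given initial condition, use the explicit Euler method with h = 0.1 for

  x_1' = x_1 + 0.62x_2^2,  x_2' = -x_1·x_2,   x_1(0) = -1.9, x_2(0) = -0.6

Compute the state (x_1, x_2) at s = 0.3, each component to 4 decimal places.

-2.4211, -1.0549

Euler on (x_1,x_2): x_1_{n+1} = x_1_n + h·x_1', x_2_{n+1} = x_2_n + h·x_2'.
0.000000: (-1.900000, -0.600000); f=(-1.676800, -1.140000) → (-2.067680, -0.714000)
0.100000: (-2.067680, -0.714000); f=(-1.751606, -1.476324) → (-2.242841, -0.861632)
0.200000: (-2.242841, -0.861632); f=(-1.782546, -1.932504) → (-2.421095, -1.054883)
(x_1(0.3), x_2(0.3)) ≈ (-2.4211, -1.0549)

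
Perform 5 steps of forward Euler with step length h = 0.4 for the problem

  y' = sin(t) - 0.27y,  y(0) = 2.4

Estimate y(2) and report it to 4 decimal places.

2.4265

Euler: y_{n+1} = y_n + h·f(t_n, y_n).
t=0.000000, y=2.400000: f=-0.648000 → y ← 2.400000 + 0.4·(-0.648000) = 2.140800
t=0.400000, y=2.140800: f=-0.188598 → y ← 2.140800 + 0.4·(-0.188598) = 2.065361
t=0.800000, y=2.065361: f=0.159709 → y ← 2.065361 + 0.4·0.159709 = 2.129244
t=1.200000, y=2.129244: f=0.357143 → y ← 2.129244 + 0.4·0.357143 = 2.272102
t=1.600000, y=2.272102: f=0.386106 → y ← 2.272102 + 0.4·0.386106 = 2.426544
y(2) ≈ 2.4265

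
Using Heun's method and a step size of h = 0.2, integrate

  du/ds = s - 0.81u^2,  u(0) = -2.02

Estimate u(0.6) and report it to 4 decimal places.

-13.4481

Heun: k1 = f(s_n, u_n); k2 = f(s_n + h, u_n + h·k1); u_{n+1} = u_n + (h/2)·(k1 + k2).
s=0.000000, u=-2.020000:
  k1 = f(0.000000, -2.020000) = -3.305124
  k2 = f(0.200000, -2.681025) = -5.622194
  u ← -2.020000 + (0.2/2)·(-3.305124 + (-5.622194)) = -2.912732
s=0.200000, u=-2.912732:
  k1 = f(0.200000, -2.912732) = -6.672045
  k2 = f(0.400000, -4.247141) = -14.210947
  u ← -2.912732 + (0.2/2)·(-6.672045 + (-14.210947)) = -5.001031
s=0.400000, u=-5.001031:
  k1 = f(0.400000, -5.001031) = -19.858352
  k2 = f(0.600000, -8.972701) = -64.612590
  u ← -5.001031 + (0.2/2)·(-19.858352 + (-64.612590)) = -13.448125
u(0.6) ≈ -13.4481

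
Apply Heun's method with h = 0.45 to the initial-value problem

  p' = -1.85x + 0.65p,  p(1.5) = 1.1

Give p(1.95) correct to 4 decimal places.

-0.1499

Heun: k1 = f(x_n, p_n); k2 = f(x_n + h, p_n + h·k1); p_{n+1} = p_n + (h/2)·(k1 + k2).
x=1.500000, p=1.100000:
  k1 = f(1.500000, 1.100000) = -2.060000
  k2 = f(1.950000, 0.173000) = -3.495050
  p ← 1.100000 + (0.45/2)·(-2.060000 + (-3.495050)) = -0.149886
p(1.95) ≈ -0.1499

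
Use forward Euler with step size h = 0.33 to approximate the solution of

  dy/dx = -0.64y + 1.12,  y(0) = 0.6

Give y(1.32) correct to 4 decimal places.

1.3048

Euler: y_{n+1} = y_n + h·f(x_n, y_n).
x=0.000000, y=0.600000: f=0.736000 → y ← 0.600000 + 0.33·0.736000 = 0.842880
x=0.330000, y=0.842880: f=0.580557 → y ← 0.842880 + 0.33·0.580557 = 1.034464
x=0.660000, y=1.034464: f=0.457943 → y ← 1.034464 + 0.33·0.457943 = 1.185585
x=0.990000, y=1.185585: f=0.361226 → y ← 1.185585 + 0.33·0.361226 = 1.304789
y(1.32) ≈ 1.3048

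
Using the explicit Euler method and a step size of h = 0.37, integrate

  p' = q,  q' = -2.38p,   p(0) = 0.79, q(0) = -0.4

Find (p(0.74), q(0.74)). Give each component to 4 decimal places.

0.2366, -1.6610

Euler on (p,q): p_{n+1} = p_n + h·p', q_{n+1} = q_n + h·q'.
0.000000: (0.790000, -0.400000); f=(-0.400000, -1.880200) → (0.642000, -1.095674)
0.370000: (0.642000, -1.095674); f=(-1.095674, -1.527960) → (0.236601, -1.661019)
(p(0.74), q(0.74)) ≈ (0.2366, -1.6610)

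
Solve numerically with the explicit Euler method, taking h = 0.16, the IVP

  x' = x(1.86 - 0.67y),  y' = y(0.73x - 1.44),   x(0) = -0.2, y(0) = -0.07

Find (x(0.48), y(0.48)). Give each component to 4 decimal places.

Euler on (x,y): x_{n+1} = x_n + h·x', y_{n+1} = y_n + h·y'.
0.000000: (-0.200000, -0.070000); f=(-0.381380, 0.111020) → (-0.261021, -0.052237)
0.160000: (-0.261021, -0.052237); f=(-0.494634, 0.085174) → (-0.340162, -0.038609)
0.320000: (-0.340162, -0.038609); f=(-0.641501, 0.065184) → (-0.442802, -0.028179)
(x(0.48), y(0.48)) ≈ (-0.4428, -0.0282)

-0.4428, -0.0282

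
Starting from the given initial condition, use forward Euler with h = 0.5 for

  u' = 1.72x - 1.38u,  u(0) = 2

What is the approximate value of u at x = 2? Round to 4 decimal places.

1.6164

Euler: u_{n+1} = u_n + h·f(x_n, u_n).
x=0.000000, u=2.000000: f=-2.760000 → u ← 2.000000 + 0.5·(-2.760000) = 0.620000
x=0.500000, u=0.620000: f=0.004400 → u ← 0.620000 + 0.5·0.004400 = 0.622200
x=1.000000, u=0.622200: f=0.861364 → u ← 0.622200 + 0.5·0.861364 = 1.052882
x=1.500000, u=1.052882: f=1.127023 → u ← 1.052882 + 0.5·1.127023 = 1.616393
u(2) ≈ 1.6164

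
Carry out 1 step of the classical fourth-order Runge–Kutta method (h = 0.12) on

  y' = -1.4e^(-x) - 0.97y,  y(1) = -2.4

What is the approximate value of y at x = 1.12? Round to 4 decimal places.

-2.1912

RK4: k1 = f(x_n, y_n); k2 = f(x_n + h/2, y_n + (h/2)·k1); k3 = f(x_n + h/2, y_n + (h/2)·k2); k4 = f(x_n + h, y_n + h·k3); y_{n+1} = y_n + (h/6)·(k1 + 2k2 + 2k3 + k4).
x=1.000000, y=-2.400000:
  k1 = f(1.000000, -2.400000) = 1.812969
  k2 = f(1.060000, -2.291222) = 1.737447
  k3 = f(1.060000, -2.295753) = 1.741842
  k4 = f(1.120000, -2.190979) = 1.668458
  y ← -2.400000 + (0.12/6)·(k1 + 2k2 + 2k3 + k4) = -2.191200
y(1.12) ≈ -2.1912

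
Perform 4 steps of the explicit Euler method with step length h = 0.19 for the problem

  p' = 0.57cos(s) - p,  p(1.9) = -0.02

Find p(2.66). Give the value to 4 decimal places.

-0.2044

Euler: p_{n+1} = p_n + h·f(s_n, p_n).
s=1.900000, p=-0.020000: f=-0.164275 → p ← -0.020000 + 0.19·(-0.164275) = -0.051212
s=2.090000, p=-0.051212: f=-0.231615 → p ← -0.051212 + 0.19·(-0.231615) = -0.095219
s=2.280000, p=-0.095219: f=-0.275982 → p ← -0.095219 + 0.19·(-0.275982) = -0.147656
s=2.470000, p=-0.147656: f=-0.298558 → p ← -0.147656 + 0.19·(-0.298558) = -0.204382
p(2.66) ≈ -0.2044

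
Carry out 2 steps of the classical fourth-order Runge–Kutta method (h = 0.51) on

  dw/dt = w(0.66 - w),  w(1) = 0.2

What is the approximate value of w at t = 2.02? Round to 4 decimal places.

0.3037

RK4: k1 = f(t_n, w_n); k2 = f(t_n + h/2, w_n + (h/2)·k1); k3 = f(t_n + h/2, w_n + (h/2)·k2); k4 = f(t_n + h, w_n + h·k3); w_{n+1} = w_n + (h/6)·(k1 + 2k2 + 2k3 + k4).
t=1.000000, w=0.200000:
  k1 = f(1.000000, 0.200000) = 0.092000
  k2 = f(1.255000, 0.223460) = 0.097549
  k3 = f(1.255000, 0.224875) = 0.097849
  k4 = f(1.510000, 0.249903) = 0.102484
  w ← 0.200000 + (0.51/6)·(k1 + 2k2 + 2k3 + k4) = 0.249749
t=1.510000, w=0.249749:
  k1 = f(1.510000, 0.249749) = 0.102460
  k2 = f(1.765000, 0.275876) = 0.105971
  k3 = f(1.765000, 0.276771) = 0.106067
  k4 = f(2.020000, 0.303843) = 0.108216
  w ← 0.249749 + (0.51/6)·(k1 + 2k2 + 2k3 + k4) = 0.303703
w(2.02) ≈ 0.3037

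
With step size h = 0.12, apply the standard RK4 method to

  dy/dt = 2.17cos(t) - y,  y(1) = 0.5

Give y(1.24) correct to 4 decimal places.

0.5926

RK4: k1 = f(t_n, y_n); k2 = f(t_n + h/2, y_n + (h/2)·k1); k3 = f(t_n + h/2, y_n + (h/2)·k2); k4 = f(t_n + h, y_n + h·k3); y_{n+1} = y_n + (h/6)·(k1 + 2k2 + 2k3 + k4).
t=1.000000, y=0.500000:
  k1 = f(1.000000, 0.500000) = 0.672456
  k2 = f(1.060000, 0.540347) = 0.520505
  k3 = f(1.060000, 0.531230) = 0.529622
  k4 = f(1.120000, 0.563555) = 0.381876
  y ← 0.500000 + (0.12/6)·(k1 + 2k2 + 2k3 + k4) = 0.563092
t=1.120000, y=0.563092:
  k1 = f(1.120000, 0.563092) = 0.382339
  k2 = f(1.180000, 0.586032) = 0.240575
  k3 = f(1.180000, 0.577526) = 0.249081
  k4 = f(1.240000, 0.592981) = 0.111827
  y ← 0.563092 + (0.12/6)·(k1 + 2k2 + 2k3 + k4) = 0.592561
y(1.24) ≈ 0.5926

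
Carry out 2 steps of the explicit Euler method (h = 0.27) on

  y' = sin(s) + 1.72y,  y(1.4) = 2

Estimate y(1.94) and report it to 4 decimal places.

Euler: y_{n+1} = y_n + h·f(s_n, y_n).
s=1.400000, y=2.000000: f=4.425450 → y ← 2.000000 + 0.27·4.425450 = 3.194871
s=1.670000, y=3.194871: f=6.490262 → y ← 3.194871 + 0.27·6.490262 = 4.947242
y(1.94) ≈ 4.9472

4.9472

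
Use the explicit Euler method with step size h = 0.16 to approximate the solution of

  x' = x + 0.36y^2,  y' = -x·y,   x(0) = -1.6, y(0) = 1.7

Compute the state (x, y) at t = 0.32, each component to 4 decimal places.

Euler on (x,y): x_{n+1} = x_n + h·x', y_{n+1} = y_n + h·y'.
0.000000: (-1.600000, 1.700000); f=(-0.559600, 2.720000) → (-1.689536, 2.135200)
0.160000: (-1.689536, 2.135200); f=(-0.048268, 3.607497) → (-1.697259, 2.712400)
(x(0.32), y(0.32)) ≈ (-1.6973, 2.7124)

-1.6973, 2.7124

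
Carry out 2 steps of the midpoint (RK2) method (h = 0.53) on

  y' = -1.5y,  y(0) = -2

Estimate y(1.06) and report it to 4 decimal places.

Midpoint: k1 = f(s_n, y_n); k2 = f(s_n + h/2, y_n + (h/2)·k1); y_{n+1} = y_n + h·k2.
s=0.000000, y=-2.000000:
  k1 = f(0.000000, -2.000000) = 3.000000
  k2 = f(0.265000, -1.205000) = 1.807500
  y ← -2.000000 + 0.53·1.807500 = -1.042025
s=0.530000, y=-1.042025:
  k1 = f(0.530000, -1.042025) = 1.563037
  k2 = f(0.795000, -0.627820) = 0.941730
  y ← -1.042025 + 0.53·0.941730 = -0.542908
y(1.06) ≈ -0.5429

-0.5429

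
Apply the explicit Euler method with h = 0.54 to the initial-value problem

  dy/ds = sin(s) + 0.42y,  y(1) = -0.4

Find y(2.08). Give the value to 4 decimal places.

Euler: y_{n+1} = y_n + h·f(s_n, y_n).
s=1.000000, y=-0.400000: f=0.673471 → y ← -0.400000 + 0.54·0.673471 = -0.036326
s=1.540000, y=-0.036326: f=0.984269 → y ← -0.036326 + 0.54·0.984269 = 0.495180
y(2.08) ≈ 0.4952

0.4952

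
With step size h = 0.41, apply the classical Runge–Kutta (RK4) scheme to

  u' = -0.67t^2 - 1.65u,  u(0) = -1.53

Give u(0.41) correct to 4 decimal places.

-0.7927

RK4: k1 = f(t_n, u_n); k2 = f(t_n + h/2, u_n + (h/2)·k1); k3 = f(t_n + h/2, u_n + (h/2)·k2); k4 = f(t_n + h, u_n + h·k3); u_{n+1} = u_n + (h/6)·(k1 + 2k2 + 2k3 + k4).
t=0.000000, u=-1.530000:
  k1 = f(0.000000, -1.530000) = 2.524500
  k2 = f(0.205000, -1.012478) = 1.642431
  k3 = f(0.205000, -1.193302) = 1.940791
  k4 = f(0.410000, -0.734276) = 1.098928
  u ← -1.530000 + (0.41/6)·(k1 + 2k2 + 2k3 + k4) = -0.792692
u(0.41) ≈ -0.7927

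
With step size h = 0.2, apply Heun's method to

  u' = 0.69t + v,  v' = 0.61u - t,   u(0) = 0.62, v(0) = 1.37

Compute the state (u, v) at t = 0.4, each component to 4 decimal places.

1.2524, 1.5133

Heun on (u,v): k1 = f(t_n, state_n); k2 = f(t_n + h, state_n + h·k1); state_{n+1} = state_n + (h/2)·(k1 + k2).
0.000000: (0.620000, 1.370000)
  k1 = (1.370000, 0.378200)
  predictor → (0.894000, 1.445640)
  k2 = (1.583640, 0.345340)
  → (0.915364, 1.442354)
0.200000: (0.915364, 1.442354)
  k1 = (1.580354, 0.358372)
  predictor → (1.231435, 1.514028)
  k2 = (1.790028, 0.351175)
  → (1.252402, 1.513309)
(u(0.4), v(0.4)) ≈ (1.2524, 1.5133)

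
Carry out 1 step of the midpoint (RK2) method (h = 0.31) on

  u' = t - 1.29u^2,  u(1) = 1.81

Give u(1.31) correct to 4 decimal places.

1.4818

Midpoint: k1 = f(t_n, u_n); k2 = f(t_n + h/2, u_n + (h/2)·k1); u_{n+1} = u_n + h·k2.
t=1.000000, u=1.810000:
  k1 = f(1.000000, 1.810000) = -3.226169
  k2 = f(1.155000, 1.309944) = -1.058579
  u ← 1.810000 + 0.31·(-1.058579) = 1.481840
u(1.31) ≈ 1.4818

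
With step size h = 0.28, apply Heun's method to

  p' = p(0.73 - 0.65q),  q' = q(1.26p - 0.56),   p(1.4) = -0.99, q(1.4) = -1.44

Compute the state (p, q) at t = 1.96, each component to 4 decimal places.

Heun on (p,q): k1 = f(t_n, state_n); k2 = f(t_n + h, state_n + h·k1); state_{n+1} = state_n + (h/2)·(k1 + k2).
1.400000: (-0.990000, -1.440000)
  k1 = (-1.649340, 2.602656)
  predictor → (-1.451815, -0.711256)
  k2 = (-1.731023, 1.699396)
  → (-1.463251, -0.837713)
1.680000: (-1.463251, -0.837713)
  k1 = (-1.864933, 2.013607)
  predictor → (-1.985432, -0.273903)
  k2 = (-1.802845, 0.838593)
  → (-1.976740, -0.438405)
(p(1.96), q(1.96)) ≈ (-1.9767, -0.4384)

-1.9767, -0.4384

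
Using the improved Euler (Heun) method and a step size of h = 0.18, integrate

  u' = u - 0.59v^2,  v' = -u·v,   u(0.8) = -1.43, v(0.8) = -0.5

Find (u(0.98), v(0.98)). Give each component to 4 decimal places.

-1.7472, -0.6613

Heun on (u,v): k1 = f(x_n, state_n); k2 = f(x_n + h, state_n + h·k1); state_{n+1} = state_n + (h/2)·(k1 + k2).
0.800000: (-1.430000, -0.500000)
  k1 = (-1.577500, -0.715000)
  predictor → (-1.713950, -0.628700)
  k2 = (-1.947156, -1.077560)
  → (-1.747219, -0.661330)
(u(0.98), v(0.98)) ≈ (-1.7472, -0.6613)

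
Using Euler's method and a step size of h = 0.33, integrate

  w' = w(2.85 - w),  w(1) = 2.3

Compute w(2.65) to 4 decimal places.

2.8500

Euler: w_{n+1} = w_n + h·f(x_n, w_n).
x=1.000000, w=2.300000: f=1.265000 → w ← 2.300000 + 0.33·1.265000 = 2.717450
x=1.330000, w=2.717450: f=0.360198 → w ← 2.717450 + 0.33·0.360198 = 2.836315
x=1.660000, w=2.836315: f=0.038814 → w ← 2.836315 + 0.33·0.038814 = 2.849124
x=1.990000, w=2.849124: f=0.002496 → w ← 2.849124 + 0.33·0.002496 = 2.849948
x=2.320000, w=2.849948: f=0.000149 → w ← 2.849948 + 0.33·0.000149 = 2.849997
w(2.65) ≈ 2.8500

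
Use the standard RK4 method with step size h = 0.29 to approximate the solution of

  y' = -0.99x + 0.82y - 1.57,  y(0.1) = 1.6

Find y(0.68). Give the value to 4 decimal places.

1.1385

RK4: k1 = f(x_n, y_n); k2 = f(x_n + h/2, y_n + (h/2)·k1); k3 = f(x_n + h/2, y_n + (h/2)·k2); k4 = f(x_n + h, y_n + h·k3); y_{n+1} = y_n + (h/6)·(k1 + 2k2 + 2k3 + k4).
x=0.100000, y=1.600000:
  k1 = f(0.100000, 1.600000) = -0.357000
  k2 = f(0.245000, 1.548235) = -0.542997
  k3 = f(0.245000, 1.521265) = -0.565112
  k4 = f(0.390000, 1.436117) = -0.778484
  y ← 1.600000 + (0.29/6)·(k1 + 2k2 + 2k3 + k4) = 1.438001
x=0.390000, y=1.438001:
  k1 = f(0.390000, 1.438001) = -0.776939
  k2 = f(0.535000, 1.325345) = -1.012867
  k3 = f(0.535000, 1.291135) = -1.040919
  k4 = f(0.680000, 1.136134) = -1.311570
  y ← 1.438001 + (0.29/6)·(k1 + 2k2 + 2k3 + k4) = 1.138524
y(0.68) ≈ 1.1385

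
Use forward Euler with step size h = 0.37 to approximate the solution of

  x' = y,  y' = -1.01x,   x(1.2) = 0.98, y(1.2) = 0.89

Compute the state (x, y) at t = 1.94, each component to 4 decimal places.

Euler on (x,y): x_{n+1} = x_n + h·x', y_{n+1} = y_n + h·y'.
1.200000: (0.980000, 0.890000); f=(0.890000, -0.989800) → (1.309300, 0.523774)
1.570000: (1.309300, 0.523774); f=(0.523774, -1.322393) → (1.503096, 0.034489)
(x(1.94), y(1.94)) ≈ (1.5031, 0.0345)

1.5031, 0.0345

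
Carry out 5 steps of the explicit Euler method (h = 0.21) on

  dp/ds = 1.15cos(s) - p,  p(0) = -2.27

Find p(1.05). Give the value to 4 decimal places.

-0.0350

Euler: p_{n+1} = p_n + h·f(s_n, p_n).
s=0.000000, p=-2.270000: f=3.420000 → p ← -2.270000 + 0.21·3.420000 = -1.551800
s=0.210000, p=-1.551800: f=2.676536 → p ← -1.551800 + 0.21·2.676536 = -0.989728
s=0.420000, p=-0.989728: f=2.039780 → p ← -0.989728 + 0.21·2.039780 = -0.561374
s=0.630000, p=-0.561374: f=1.490605 → p ← -0.561374 + 0.21·1.490605 = -0.248347
s=0.840000, p=-0.248347: f=1.015929 → p ← -0.248347 + 0.21·1.015929 = -0.035002
p(1.05) ≈ -0.0350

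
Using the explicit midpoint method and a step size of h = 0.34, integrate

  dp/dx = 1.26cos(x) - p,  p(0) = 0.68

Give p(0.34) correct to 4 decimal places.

0.8375

Midpoint: k1 = f(x_n, p_n); k2 = f(x_n + h/2, p_n + (h/2)·k1); p_{n+1} = p_n + h·k2.
x=0.000000, p=0.680000:
  k1 = f(0.000000, 0.680000) = 0.580000
  k2 = f(0.170000, 0.778600) = 0.463237
  p ← 0.680000 + 0.34·0.463237 = 0.837501
p(0.34) ≈ 0.8375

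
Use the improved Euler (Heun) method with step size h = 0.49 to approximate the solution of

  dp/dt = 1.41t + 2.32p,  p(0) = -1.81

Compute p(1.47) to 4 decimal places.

Heun: k1 = f(t_n, p_n); k2 = f(t_n + h, p_n + h·k1); p_{n+1} = p_n + (h/2)·(k1 + k2).
t=0.000000, p=-1.810000:
  k1 = f(0.000000, -1.810000) = -4.199200
  k2 = f(0.490000, -3.867608) = -8.281951
  p ← -1.810000 + (0.49/2)·(-4.199200 + (-8.281951)) = -4.867882
t=0.490000, p=-4.867882:
  k1 = f(0.490000, -4.867882) = -10.602586
  k2 = f(0.980000, -10.063149) = -21.964706
  p ← -4.867882 + (0.49/2)·(-10.602586 + (-21.964706)) = -12.846868
t=0.980000, p=-12.846868:
  k1 = f(0.980000, -12.846868) = -28.422935
  k2 = f(1.470000, -26.774106) = -60.043227
  p ← -12.846868 + (0.49/2)·(-28.422935 + (-60.043227)) = -34.521078
p(1.47) ≈ -34.5211

-34.5211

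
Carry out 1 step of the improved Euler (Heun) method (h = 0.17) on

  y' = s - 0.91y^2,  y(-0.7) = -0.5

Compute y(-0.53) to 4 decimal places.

-0.6573

Heun: k1 = f(s_n, y_n); k2 = f(s_n + h, y_n + h·k1); y_{n+1} = y_n + (h/2)·(k1 + k2).
s=-0.700000, y=-0.500000:
  k1 = f(-0.700000, -0.500000) = -0.927500
  k2 = f(-0.530000, -0.657675) = -0.923608
  y ← -0.500000 + (0.17/2)·(-0.927500 + (-0.923608)) = -0.657344
y(-0.53) ≈ -0.6573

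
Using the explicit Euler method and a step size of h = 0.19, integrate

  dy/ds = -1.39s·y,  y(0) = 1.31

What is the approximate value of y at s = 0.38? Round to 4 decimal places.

1.2443

Euler: y_{n+1} = y_n + h·f(s_n, y_n).
s=0.000000, y=1.310000: f=0.000000 → y ← 1.310000 + 0.19·0.000000 = 1.310000
s=0.190000, y=1.310000: f=-0.345971 → y ← 1.310000 + 0.19·(-0.345971) = 1.244266
y(0.38) ≈ 1.2443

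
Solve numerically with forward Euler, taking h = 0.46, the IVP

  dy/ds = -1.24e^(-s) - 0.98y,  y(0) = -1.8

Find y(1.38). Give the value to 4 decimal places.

-0.8953

Euler: y_{n+1} = y_n + h·f(s_n, y_n).
s=0.000000, y=-1.800000: f=0.524000 → y ← -1.800000 + 0.46·0.524000 = -1.558960
s=0.460000, y=-1.558960: f=0.744989 → y ← -1.558960 + 0.46·0.744989 = -1.216265
s=0.920000, y=-1.216265: f=0.697776 → y ← -1.216265 + 0.46·0.697776 = -0.895288
y(1.38) ≈ -0.8953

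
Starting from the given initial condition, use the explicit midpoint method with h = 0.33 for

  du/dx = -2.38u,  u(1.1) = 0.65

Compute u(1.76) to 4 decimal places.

Midpoint: k1 = f(x_n, u_n); k2 = f(x_n + h/2, u_n + (h/2)·k1); u_{n+1} = u_n + h·k2.
x=1.100000, u=0.650000:
  k1 = f(1.100000, 0.650000) = -1.547000
  k2 = f(1.265000, 0.394745) = -0.939493
  u ← 0.650000 + 0.33·(-0.939493) = 0.339967
x=1.430000, u=0.339967:
  k1 = f(1.430000, 0.339967) = -0.809122
  k2 = f(1.595000, 0.206462) = -0.491380
  u ← 0.339967 + 0.33·(-0.491380) = 0.177812
u(1.76) ≈ 0.1778

0.1778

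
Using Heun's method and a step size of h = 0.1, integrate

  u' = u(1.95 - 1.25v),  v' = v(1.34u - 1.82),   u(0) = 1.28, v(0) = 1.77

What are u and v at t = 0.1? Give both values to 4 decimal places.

1.2483, 1.7476

Heun on (u,v): k1 = f(t_n, state_n); k2 = f(t_n + h, state_n + h·k1); state_{n+1} = state_n + (h/2)·(k1 + k2).
0.000000: (1.280000, 1.770000)
  k1 = (-0.336000, -0.185496)
  predictor → (1.246400, 1.751450)
  k2 = (-0.298280, -0.262409)
  → (1.248286, 1.747605)
(u(0.1), v(0.1)) ≈ (1.2483, 1.7476)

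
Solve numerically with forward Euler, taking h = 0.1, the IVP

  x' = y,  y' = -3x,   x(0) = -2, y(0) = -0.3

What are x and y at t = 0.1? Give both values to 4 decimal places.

-2.0300, 0.3000

Euler on (x,y): x_{n+1} = x_n + h·x', y_{n+1} = y_n + h·y'.
0.000000: (-2.000000, -0.300000); f=(-0.300000, 6.000000) → (-2.030000, 0.300000)
(x(0.1), y(0.1)) ≈ (-2.0300, 0.3000)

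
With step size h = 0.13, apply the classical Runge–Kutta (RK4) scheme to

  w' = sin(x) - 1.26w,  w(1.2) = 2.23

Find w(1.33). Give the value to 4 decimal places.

2.0074

RK4: k1 = f(x_n, w_n); k2 = f(x_n + h/2, w_n + (h/2)·k1); k3 = f(x_n + h/2, w_n + (h/2)·k2); k4 = f(x_n + h, w_n + h·k3); w_{n+1} = w_n + (h/6)·(k1 + 2k2 + 2k3 + k4).
x=1.200000, w=2.230000:
  k1 = f(1.200000, 2.230000) = -1.877761
  k2 = f(1.265000, 2.107946) = -1.702404
  k3 = f(1.265000, 2.119344) = -1.716766
  k4 = f(1.330000, 2.006820) = -1.557445
  w ← 2.230000 + (0.13/6)·(k1 + 2k2 + 2k3 + k4) = 2.007407
w(1.33) ≈ 2.0074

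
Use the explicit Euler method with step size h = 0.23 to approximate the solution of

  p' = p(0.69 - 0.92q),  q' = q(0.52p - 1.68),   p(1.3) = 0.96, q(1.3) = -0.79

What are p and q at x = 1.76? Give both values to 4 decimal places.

1.6298, -0.4407

Euler on (p,q): p_{n+1} = p_n + h·p', q_{n+1} = q_n + h·q'.
1.300000: (0.960000, -0.790000); f=(1.360128, 0.932832) → (1.272829, -0.575449)
1.530000: (1.272829, -0.575449); f=(1.552104, 0.585881) → (1.629813, -0.440696)
(p(1.76), q(1.76)) ≈ (1.6298, -0.4407)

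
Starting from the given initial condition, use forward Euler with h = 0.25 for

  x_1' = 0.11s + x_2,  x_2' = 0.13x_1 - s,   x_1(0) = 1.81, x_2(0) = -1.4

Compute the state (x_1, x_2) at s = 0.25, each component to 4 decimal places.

1.4600, -1.3412

Euler on (x_1,x_2): x_1_{n+1} = x_1_n + h·x_1', x_2_{n+1} = x_2_n + h·x_2'.
0.000000: (1.810000, -1.400000); f=(-1.400000, 0.235300) → (1.460000, -1.341175)
(x_1(0.25), x_2(0.25)) ≈ (1.4600, -1.3412)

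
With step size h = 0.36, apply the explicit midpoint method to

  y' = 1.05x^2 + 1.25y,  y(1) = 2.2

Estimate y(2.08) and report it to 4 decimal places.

Midpoint: k1 = f(x_n, y_n); k2 = f(x_n + h/2, y_n + (h/2)·k1); y_{n+1} = y_n + h·k2.
x=1.000000, y=2.200000:
  k1 = f(1.000000, 2.200000) = 3.800000
  k2 = f(1.180000, 2.884000) = 5.067020
  y ← 2.200000 + 0.36·5.067020 = 4.024127
x=1.360000, y=4.024127:
  k1 = f(1.360000, 4.024127) = 6.972239
  k2 = f(1.540000, 5.279130) = 9.089093
  y ← 4.024127 + 0.36·9.089093 = 7.296201
x=1.720000, y=7.296201:
  k1 = f(1.720000, 7.296201) = 12.226571
  k2 = f(1.900000, 9.496983) = 15.661729
  y ← 7.296201 + 0.36·15.661729 = 12.934423
y(2.08) ≈ 12.9344

12.9344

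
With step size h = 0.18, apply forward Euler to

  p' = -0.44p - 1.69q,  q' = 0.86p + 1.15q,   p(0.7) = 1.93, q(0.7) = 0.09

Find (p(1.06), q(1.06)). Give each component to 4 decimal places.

1.4873, 0.7626

Euler on (p,q): p_{n+1} = p_n + h·p', q_{n+1} = q_n + h·q'.
0.700000: (1.930000, 0.090000); f=(-1.001300, 1.763300) → (1.749766, 0.407394)
0.880000: (1.749766, 0.407394); f=(-1.458393, 1.973302) → (1.487255, 0.762588)
(p(1.06), q(1.06)) ≈ (1.4873, 0.7626)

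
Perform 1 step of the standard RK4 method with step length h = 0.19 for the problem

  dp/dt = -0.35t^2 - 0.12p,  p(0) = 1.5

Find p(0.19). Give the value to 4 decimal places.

RK4: k1 = f(t_n, p_n); k2 = f(t_n + h/2, p_n + (h/2)·k1); k3 = f(t_n + h/2, p_n + (h/2)·k2); k4 = f(t_n + h, p_n + h·k3); p_{n+1} = p_n + (h/6)·(k1 + 2k2 + 2k3 + k4).
t=0.000000, p=1.500000:
  k1 = f(0.000000, 1.500000) = -0.180000
  k2 = f(0.095000, 1.482900) = -0.181107
  k3 = f(0.095000, 1.482795) = -0.181094
  k4 = f(0.190000, 1.465592) = -0.188506
  p ← 1.500000 + (0.19/6)·(k1 + 2k2 + 2k3 + k4) = 1.465391
p(0.19) ≈ 1.4654

1.4654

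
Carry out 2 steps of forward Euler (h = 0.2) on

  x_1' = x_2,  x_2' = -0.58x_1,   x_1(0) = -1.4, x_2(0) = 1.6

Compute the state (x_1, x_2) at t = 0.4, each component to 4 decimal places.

-0.7275, 1.8877

Euler on (x_1,x_2): x_1_{n+1} = x_1_n + h·x_1', x_2_{n+1} = x_2_n + h·x_2'.
0.000000: (-1.400000, 1.600000); f=(1.600000, 0.812000) → (-1.080000, 1.762400)
0.200000: (-1.080000, 1.762400); f=(1.762400, 0.626400) → (-0.727520, 1.887680)
(x_1(0.4), x_2(0.4)) ≈ (-0.7275, 1.8877)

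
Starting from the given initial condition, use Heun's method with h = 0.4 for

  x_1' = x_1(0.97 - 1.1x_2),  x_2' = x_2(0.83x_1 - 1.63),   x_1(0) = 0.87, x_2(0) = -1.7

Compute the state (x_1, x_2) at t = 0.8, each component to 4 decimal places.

Heun on (x_1,x_2): k1 = f(t_n, state_n); k2 = f(t_n + h, state_n + h·k1); state_{n+1} = state_n + (h/2)·(k1 + k2).
0.000000: (0.870000, -1.700000)
  k1 = (2.470800, 1.543430)
  predictor → (1.858320, -1.082628)
  k2 = (4.015627, 0.094832)
  → (2.167285, -1.372348)
0.400000: (2.167285, -1.372348)
  k1 = (5.373962, -0.231717)
  predictor → (4.316870, -1.465034)
  k2 = (11.144163, -2.861215)
  → (5.470910, -1.990934)
(x_1(0.8), x_2(0.8)) ≈ (5.4709, -1.9909)

5.4709, -1.9909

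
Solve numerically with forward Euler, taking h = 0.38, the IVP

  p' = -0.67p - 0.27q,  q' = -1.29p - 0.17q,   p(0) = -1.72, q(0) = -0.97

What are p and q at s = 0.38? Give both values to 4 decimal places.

Euler on (p,q): p_{n+1} = p_n + h·p', q_{n+1} = q_n + h·q'.
0.000000: (-1.720000, -0.970000); f=(1.414300, 2.383700) → (-1.182566, -0.064194)
(p(0.38), q(0.38)) ≈ (-1.1826, -0.0642)

-1.1826, -0.0642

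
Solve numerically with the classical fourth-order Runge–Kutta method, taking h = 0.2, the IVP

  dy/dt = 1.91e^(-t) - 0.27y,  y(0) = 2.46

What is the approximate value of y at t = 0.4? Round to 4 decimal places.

2.8029

RK4: k1 = f(t_n, y_n); k2 = f(t_n + h/2, y_n + (h/2)·k1); k3 = f(t_n + h/2, y_n + (h/2)·k2); k4 = f(t_n + h, y_n + h·k3); y_{n+1} = y_n + (h/6)·(k1 + 2k2 + 2k3 + k4).
t=0.000000, y=2.460000:
  k1 = f(0.000000, 2.460000) = 1.245800
  k2 = f(0.100000, 2.584580) = 1.030403
  k3 = f(0.100000, 2.563040) = 1.036219
  k4 = f(0.200000, 2.667244) = 0.843620
  y ← 2.460000 + (0.2/6)·(k1 + 2k2 + 2k3 + k4) = 2.667422
t=0.200000, y=2.667422:
  k1 = f(0.200000, 2.667422) = 0.843572
  k2 = f(0.300000, 2.751779) = 0.671982
  k3 = f(0.300000, 2.734620) = 0.676615
  k4 = f(0.400000, 2.802745) = 0.523570
  y ← 2.667422 + (0.2/6)·(k1 + 2k2 + 2k3 + k4) = 2.802900
y(0.4) ≈ 2.8029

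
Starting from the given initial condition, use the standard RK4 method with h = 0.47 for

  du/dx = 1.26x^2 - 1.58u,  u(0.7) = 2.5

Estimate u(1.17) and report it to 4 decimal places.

RK4: k1 = f(x_n, u_n); k2 = f(x_n + h/2, u_n + (h/2)·k1); k3 = f(x_n + h/2, u_n + (h/2)·k2); k4 = f(x_n + h, u_n + h·k3); u_{n+1} = u_n + (h/6)·(k1 + 2k2 + 2k3 + k4).
x=0.700000, u=2.500000:
  k1 = f(0.700000, 2.500000) = -3.332600
  k2 = f(0.935000, 1.716839) = -1.611082
  k3 = f(0.935000, 2.121396) = -2.250282
  k4 = f(1.170000, 1.442368) = -0.554127
  u ← 2.500000 + (0.47/6)·(k1 + 2k2 + 2k3 + k4) = 1.590593
u(1.17) ≈ 1.5906

1.5906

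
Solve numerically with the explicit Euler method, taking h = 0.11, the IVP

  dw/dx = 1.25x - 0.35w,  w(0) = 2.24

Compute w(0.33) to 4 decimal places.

Euler: w_{n+1} = w_n + h·f(x_n, w_n).
x=0.000000, w=2.240000: f=-0.784000 → w ← 2.240000 + 0.11·(-0.784000) = 2.153760
x=0.110000, w=2.153760: f=-0.616316 → w ← 2.153760 + 0.11·(-0.616316) = 2.085965
x=0.220000, w=2.085965: f=-0.455088 → w ← 2.085965 + 0.11·(-0.455088) = 2.035906
w(0.33) ≈ 2.0359

2.0359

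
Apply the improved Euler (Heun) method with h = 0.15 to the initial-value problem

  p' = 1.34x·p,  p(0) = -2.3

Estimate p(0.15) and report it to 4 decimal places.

-2.3347

Heun: k1 = f(x_n, p_n); k2 = f(x_n + h, p_n + h·k1); p_{n+1} = p_n + (h/2)·(k1 + k2).
x=0.000000, p=-2.300000:
  k1 = f(0.000000, -2.300000) = 0.000000
  k2 = f(0.150000, -2.300000) = -0.462300
  p ← -2.300000 + (0.15/2)·(0.000000 + (-0.462300)) = -2.334672
p(0.15) ≈ -2.3347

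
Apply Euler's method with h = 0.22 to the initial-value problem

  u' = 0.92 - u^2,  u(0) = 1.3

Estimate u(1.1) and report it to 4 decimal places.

Euler: u_{n+1} = u_n + h·f(t_n, u_n).
t=0.000000, u=1.300000: f=-0.770000 → u ← 1.300000 + 0.22·(-0.770000) = 1.130600
t=0.220000, u=1.130600: f=-0.358256 → u ← 1.130600 + 0.22·(-0.358256) = 1.051784
t=0.440000, u=1.051784: f=-0.186249 → u ← 1.051784 + 0.22·(-0.186249) = 1.010809
t=0.660000, u=1.010809: f=-0.101735 → u ← 1.010809 + 0.22·(-0.101735) = 0.988427
t=0.880000, u=0.988427: f=-0.056988 → u ← 0.988427 + 0.22·(-0.056988) = 0.975890
u(1.1) ≈ 0.9759

0.9759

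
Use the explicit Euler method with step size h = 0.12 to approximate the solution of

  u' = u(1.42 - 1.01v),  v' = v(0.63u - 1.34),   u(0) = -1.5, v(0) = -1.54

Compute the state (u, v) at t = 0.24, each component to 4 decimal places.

Euler on (u,v): u_{n+1} = u_n + h·u', v_{n+1} = v_n + h·v'.
0.000000: (-1.500000, -1.540000); f=(-4.463100, 3.518900) → (-2.035572, -1.117732)
0.120000: (-2.035572, -1.117732); f=(-5.188488, 2.931152) → (-2.658191, -0.765994)
(u(0.24), v(0.24)) ≈ (-2.6582, -0.7660)

-2.6582, -0.7660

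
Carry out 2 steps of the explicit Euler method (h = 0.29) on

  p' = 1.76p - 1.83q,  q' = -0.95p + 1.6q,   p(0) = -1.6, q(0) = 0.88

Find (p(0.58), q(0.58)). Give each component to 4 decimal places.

Euler on (p,q): p_{n+1} = p_n + h·p', q_{n+1} = q_n + h·q'.
0.000000: (-1.600000, 0.880000); f=(-4.426400, 2.928000) → (-2.883656, 1.729120)
0.290000: (-2.883656, 1.729120); f=(-8.239524, 5.506065) → (-5.273118, 3.325879)
(p(0.58), q(0.58)) ≈ (-5.2731, 3.3259)

-5.2731, 3.3259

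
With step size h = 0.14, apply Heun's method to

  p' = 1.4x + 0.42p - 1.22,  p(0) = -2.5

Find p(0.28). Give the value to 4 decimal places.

Heun: k1 = f(x_n, p_n); k2 = f(x_n + h, p_n + h·k1); p_{n+1} = p_n + (h/2)·(k1 + k2).
x=0.000000, p=-2.500000:
  k1 = f(0.000000, -2.500000) = -2.270000
  k2 = f(0.140000, -2.817800) = -2.207476
  p ← -2.500000 + (0.14/2)·(-2.270000 + (-2.207476)) = -2.813423
x=0.140000, p=-2.813423:
  k1 = f(0.140000, -2.813423) = -2.205638
  k2 = f(0.280000, -3.122213) = -2.139329
  p ← -2.813423 + (0.14/2)·(-2.205638 + (-2.139329)) = -3.117571
p(0.28) ≈ -3.1176

-3.1176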